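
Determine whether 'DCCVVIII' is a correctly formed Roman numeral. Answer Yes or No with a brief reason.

'DCCVVIII': V should not appear more than once

No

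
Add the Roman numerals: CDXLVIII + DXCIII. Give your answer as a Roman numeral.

CDXLVIII = 448
DXCIII = 593
448 + 593 = 1041

MXLI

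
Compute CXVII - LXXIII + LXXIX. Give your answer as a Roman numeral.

CXVII = 117, LXXIII = 73, LXXIX = 79
117 - 73 = 44
44 + 79 = 123

CXXIII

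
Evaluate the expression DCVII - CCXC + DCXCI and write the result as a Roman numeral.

DCVII = 607, CCXC = 290, DCXCI = 691
607 - 290 = 317
317 + 691 = 1008

MVIII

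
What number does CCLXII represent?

CCLXII: C=100, C=100, L=50, X=10, I=1, I=1
100 + 100 + 50 + 10 + 1 + 1 = 262

262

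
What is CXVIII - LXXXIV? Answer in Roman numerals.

CXVIII = 118
LXXXIV = 84
118 - 84 = 34

XXXIV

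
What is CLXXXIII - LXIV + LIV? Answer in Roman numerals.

CLXXXIII = 183, LXIV = 64, LIV = 54
183 - 64 = 119
119 + 54 = 173

CLXXIII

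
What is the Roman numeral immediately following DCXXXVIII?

DCXXXVIII = 638; next is 639

DCXXXIX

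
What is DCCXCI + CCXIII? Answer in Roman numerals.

DCCXCI = 791
CCXIII = 213
791 + 213 = 1004

MIV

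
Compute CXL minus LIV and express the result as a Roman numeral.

CXL = 140
LIV = 54
140 - 54 = 86

LXXXVI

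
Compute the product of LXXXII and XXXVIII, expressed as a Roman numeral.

LXXXII = 82
XXXVIII = 38
82 × 38 = 3116

MMMCXVI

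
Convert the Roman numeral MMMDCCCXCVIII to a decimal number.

MMMDCCCXCVIII: M=1000, M=1000, M=1000, D=500, C=100, C=100, C=100, XC=90, V=5, I=1, I=1, I=1
1000 + 1000 + 1000 + 500 + 100 + 100 + 100 + 90 + 5 + 1 + 1 + 1 = 3898

3898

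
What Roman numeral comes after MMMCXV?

MMMCXV = 3115; next is 3116

MMMCXVI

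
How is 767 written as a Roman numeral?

Convert 767 to Roman numerals:
  767 contains 1×500 (D)
  267 contains 2×100 (CC)
  67 contains 1×50 (L)
  17 contains 1×10 (X)
  7 contains 1×5 (V)
  2 contains 2×1 (II)

DCCLXVII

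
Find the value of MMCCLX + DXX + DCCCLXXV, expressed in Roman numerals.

MMCCLX = 2260, DXX = 520, DCCCLXXV = 875
2260 + 520 = 2780
2780 + 875 = 3655

MMMDCLV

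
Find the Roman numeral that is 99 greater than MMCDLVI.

MMCDLVI = 2456
2456 + 99 = 2555

MMDLV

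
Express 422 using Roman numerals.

Convert 422 to Roman numerals:
  422 contains 1×400 (CD)
  22 contains 2×10 (XX)
  2 contains 2×1 (II)

CDXXII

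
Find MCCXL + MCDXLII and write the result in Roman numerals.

MCCXL = 1240
MCDXLII = 1442
1240 + 1442 = 2682

MMDCLXXXII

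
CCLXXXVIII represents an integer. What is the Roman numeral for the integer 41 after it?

CCLXXXVIII = 288
288 + 41 = 329

CCCXXIX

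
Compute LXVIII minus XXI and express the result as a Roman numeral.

LXVIII = 68
XXI = 21
68 - 21 = 47

XLVII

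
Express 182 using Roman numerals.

Convert 182 to Roman numerals:
  182 contains 1×100 (C)
  82 contains 1×50 (L)
  32 contains 3×10 (XXX)
  2 contains 2×1 (II)

CLXXXII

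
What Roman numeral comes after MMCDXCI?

MMCDXCI = 2491, so the next integer is 2491 + 1 = 2492

MMCDXCII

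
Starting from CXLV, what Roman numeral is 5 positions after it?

CXLV = 145
145 + 5 = 150

CL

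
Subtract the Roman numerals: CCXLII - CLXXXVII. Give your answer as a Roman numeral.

CCXLII = 242
CLXXXVII = 187
242 - 187 = 55

LV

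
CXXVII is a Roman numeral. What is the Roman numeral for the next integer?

CXXVII = 127; next is 128

CXXVIII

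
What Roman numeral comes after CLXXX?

CLXXX = 180, so the next integer is 180 + 1 = 181

CLXXXI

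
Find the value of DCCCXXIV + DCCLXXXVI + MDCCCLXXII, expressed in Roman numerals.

DCCCXXIV = 824, DCCLXXXVI = 786, MDCCCLXXII = 1872
824 + 786 = 1610
1610 + 1872 = 3482

MMMCDLXXXII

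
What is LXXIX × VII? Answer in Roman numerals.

LXXIX = 79
VII = 7
79 × 7 = 553

DLIII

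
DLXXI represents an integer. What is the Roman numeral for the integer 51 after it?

DLXXI = 571
571 + 51 = 622

DCXXII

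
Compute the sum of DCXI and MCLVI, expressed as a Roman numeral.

DCXI = 611
MCLVI = 1156
611 + 1156 = 1767

MDCCLXVII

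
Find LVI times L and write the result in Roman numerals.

LVI = 56
L = 50
56 × 50 = 2800

MMDCCC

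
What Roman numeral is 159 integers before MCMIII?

MCMIII = 1903
1903 - 159 = 1744

MDCCXLIV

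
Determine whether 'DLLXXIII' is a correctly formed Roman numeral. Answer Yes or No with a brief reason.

'DLLXXIII': L should not appear more than once

No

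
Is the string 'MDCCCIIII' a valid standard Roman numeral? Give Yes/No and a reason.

'MDCCCIIII': More than 3 consecutive I's

No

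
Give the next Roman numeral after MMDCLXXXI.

MMDCLXXXI = 2681, so the next integer is 2681 + 1 = 2682

MMDCLXXXII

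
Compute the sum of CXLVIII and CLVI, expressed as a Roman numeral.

CXLVIII = 148
CLVI = 156
148 + 156 = 304

CCCIV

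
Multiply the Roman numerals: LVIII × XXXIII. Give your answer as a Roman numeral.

LVIII = 58
XXXIII = 33
58 × 33 = 1914

MCMXIV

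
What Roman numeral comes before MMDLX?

MMDLX = 2560, so the previous integer is 2560 - 1 = 2559

MMDLIX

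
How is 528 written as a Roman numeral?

Convert 528 to Roman numerals:
  528 contains 1×500 (D)
  28 contains 2×10 (XX)
  8 contains 1×5 (V)
  3 contains 3×1 (III)

DXXVIII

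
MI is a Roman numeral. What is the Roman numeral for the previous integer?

MI = 1001, so the previous integer is 1001 - 1 = 1000

M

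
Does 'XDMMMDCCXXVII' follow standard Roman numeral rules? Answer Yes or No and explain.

'XDMMMDCCXXVII': D should not appear more than once

No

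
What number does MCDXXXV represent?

MCDXXXV: M=1000, CD=400, X=10, X=10, X=10, V=5
1000 + 400 + 10 + 10 + 10 + 5 = 1435

1435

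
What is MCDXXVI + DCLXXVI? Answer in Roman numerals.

MCDXXVI = 1426
DCLXXVI = 676
1426 + 676 = 2102

MMCII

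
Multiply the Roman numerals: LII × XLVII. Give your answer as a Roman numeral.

LII = 52
XLVII = 47
52 × 47 = 2444

MMCDXLIV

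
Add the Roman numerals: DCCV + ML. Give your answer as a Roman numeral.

DCCV = 705
ML = 1050
705 + 1050 = 1755

MDCCLV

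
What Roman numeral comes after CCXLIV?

CCXLIV = 244; next is 245

CCXLV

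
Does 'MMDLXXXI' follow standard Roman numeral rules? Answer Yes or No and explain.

'MMDLXXXI': Check the rules: uses only the symbols I, V, X, L, C, D, M; no symbol is repeated more than three times in a row; V, L and D each appear at most once; no smaller symbol precedes a larger one (values never increase from left to right). Value: M (1000) + M (1000) + D (500) + L (50) + X (10) + X (10) + X (10) + I (1) = 2581. So it is a valid standard Roman numeral.

Yes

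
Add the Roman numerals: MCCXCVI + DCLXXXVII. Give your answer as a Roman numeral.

MCCXCVI = 1296
DCLXXXVII = 687
1296 + 687 = 1983

MCMLXXXIII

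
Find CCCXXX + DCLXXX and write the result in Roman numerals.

CCCXXX = 330
DCLXXX = 680
330 + 680 = 1010

MX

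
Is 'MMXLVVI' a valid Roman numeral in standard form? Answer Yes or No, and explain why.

'MMXLVVI': V should not appear more than once

No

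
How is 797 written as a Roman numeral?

Convert 797 to Roman numerals:
  797 contains 1×500 (D)
  297 contains 2×100 (CC)
  97 contains 1×90 (XC)
  7 contains 1×5 (V)
  2 contains 2×1 (II)

DCCXCVII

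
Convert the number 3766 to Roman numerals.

Convert 3766 to Roman numerals:
  3766 contains 3×1000 (MMM)
  766 contains 1×500 (D)
  266 contains 2×100 (CC)
  66 contains 1×50 (L)
  16 contains 1×10 (X)
  6 contains 1×5 (V)
  1 contains 1×1 (I)

MMMDCCLXVI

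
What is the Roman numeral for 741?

Convert 741 to Roman numerals:
  741 contains 1×500 (D)
  241 contains 2×100 (CC)
  41 contains 1×40 (XL)
  1 contains 1×1 (I)

DCCXLI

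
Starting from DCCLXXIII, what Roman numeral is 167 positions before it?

DCCLXXIII = 773
773 - 167 = 606

DCVI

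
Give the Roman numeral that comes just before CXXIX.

CXXIX = 129, so the previous integer is 129 - 1 = 128

CXXVIII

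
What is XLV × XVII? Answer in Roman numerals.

XLV = 45
XVII = 17
45 × 17 = 765

DCCLXV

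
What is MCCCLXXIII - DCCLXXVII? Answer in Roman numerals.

MCCCLXXIII = 1373
DCCLXXVII = 777
1373 - 777 = 596

DXCVI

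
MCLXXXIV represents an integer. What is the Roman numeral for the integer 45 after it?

MCLXXXIV = 1184
1184 + 45 = 1229

MCCXXIX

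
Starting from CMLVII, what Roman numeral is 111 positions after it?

CMLVII = 957
957 + 111 = 1068

MLXVIII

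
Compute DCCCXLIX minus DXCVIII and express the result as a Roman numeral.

DCCCXLIX = 849
DXCVIII = 598
849 - 598 = 251

CCLI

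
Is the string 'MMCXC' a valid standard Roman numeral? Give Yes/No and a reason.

'MMCXC': Check the rules: uses only the symbols I, V, X, L, C, D, M; no symbol is repeated more than three times in a row; V, L and D each appear at most once; the only place a smaller symbol precedes a larger one is the allowed subtractive pair XC, the symbol right after such a pair (if any) is smaller than the pair's first symbol, and otherwise the values never increase from left to right. Value: M (1000) + M (1000) + C (100) + XC (90) = 2190. So it is a valid standard Roman numeral.

Yes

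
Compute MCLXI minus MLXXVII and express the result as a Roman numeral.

MCLXI = 1161
MLXXVII = 1077
1161 - 1077 = 84

LXXXIV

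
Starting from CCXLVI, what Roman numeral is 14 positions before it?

CCXLVI = 246
246 - 14 = 232

CCXXXII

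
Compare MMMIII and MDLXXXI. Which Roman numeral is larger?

MMMIII = 3003
MDLXXXI = 1581
3003 is larger

MMMIII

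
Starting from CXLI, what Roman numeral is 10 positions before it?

CXLI = 141
141 - 10 = 131

CXXXI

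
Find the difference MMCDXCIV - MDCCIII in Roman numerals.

MMCDXCIV = 2494
MDCCIII = 1703
2494 - 1703 = 791

DCCXCI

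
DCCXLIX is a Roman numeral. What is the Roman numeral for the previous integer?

DCCXLIX = 749, so the previous integer is 749 - 1 = 748

DCCXLVIII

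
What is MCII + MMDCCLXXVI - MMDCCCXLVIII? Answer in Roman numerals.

MCII = 1102, MMDCCLXXVI = 2776, MMDCCCXLVIII = 2848
1102 + 2776 = 3878
3878 - 2848 = 1030

MXXX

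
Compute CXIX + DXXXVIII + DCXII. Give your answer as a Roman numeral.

CXIX = 119, DXXXVIII = 538, DCXII = 612
119 + 538 = 657
657 + 612 = 1269

MCCLXIX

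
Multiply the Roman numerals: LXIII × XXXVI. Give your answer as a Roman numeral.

LXIII = 63
XXXVI = 36
63 × 36 = 2268

MMCCLXVIII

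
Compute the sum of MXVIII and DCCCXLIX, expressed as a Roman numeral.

MXVIII = 1018
DCCCXLIX = 849
1018 + 849 = 1867

MDCCCLXVII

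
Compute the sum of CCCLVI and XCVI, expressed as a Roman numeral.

CCCLVI = 356
XCVI = 96
356 + 96 = 452

CDLII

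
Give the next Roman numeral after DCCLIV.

DCCLIV = 754; next is 755

DCCLV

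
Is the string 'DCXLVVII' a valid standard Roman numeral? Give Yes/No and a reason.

'DCXLVVII': V should not appear more than once

No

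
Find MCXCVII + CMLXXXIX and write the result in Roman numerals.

MCXCVII = 1197
CMLXXXIX = 989
1197 + 989 = 2186

MMCLXXXVI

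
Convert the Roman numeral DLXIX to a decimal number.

DLXIX: D=500, L=50, X=10, IX=9
500 + 50 + 10 + 9 = 569

569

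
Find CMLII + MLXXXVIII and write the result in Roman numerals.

CMLII = 952
MLXXXVIII = 1088
952 + 1088 = 2040

MMXL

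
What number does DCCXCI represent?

DCCXCI: D=500, C=100, C=100, XC=90, I=1
500 + 100 + 100 + 90 + 1 = 791

791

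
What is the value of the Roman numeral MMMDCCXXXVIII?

MMMDCCXXXVIII: M=1000, M=1000, M=1000, D=500, C=100, C=100, X=10, X=10, X=10, V=5, I=1, I=1, I=1
1000 + 1000 + 1000 + 500 + 100 + 100 + 10 + 10 + 10 + 5 + 1 + 1 + 1 = 3738

3738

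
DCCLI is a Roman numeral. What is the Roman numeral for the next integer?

DCCLI = 751; next is 752

DCCLII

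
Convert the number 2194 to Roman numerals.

Convert 2194 to Roman numerals:
  2194 contains 2×1000 (MM)
  194 contains 1×100 (C)
  94 contains 1×90 (XC)
  4 contains 1×4 (IV)

MMCXCIV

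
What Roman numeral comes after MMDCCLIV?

MMDCCLIV = 2754; next is 2755

MMDCCLV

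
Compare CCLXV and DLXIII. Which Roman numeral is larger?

CCLXV = 265
DLXIII = 563
563 is larger

DLXIII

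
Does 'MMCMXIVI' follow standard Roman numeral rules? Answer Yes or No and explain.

'MMCMXIVI': I cannot come right after the subtractive pair IV: once I is subtracted in IV, the next symbol must be smaller than I

No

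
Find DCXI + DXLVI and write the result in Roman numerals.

DCXI = 611
DXLVI = 546
611 + 546 = 1157

MCLVII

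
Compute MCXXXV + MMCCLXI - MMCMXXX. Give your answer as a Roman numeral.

MCXXXV = 1135, MMCCLXI = 2261, MMCMXXX = 2930
1135 + 2261 = 3396
3396 - 2930 = 466

CDLXVI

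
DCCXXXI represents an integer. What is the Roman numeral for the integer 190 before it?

DCCXXXI = 731
731 - 190 = 541

DXLI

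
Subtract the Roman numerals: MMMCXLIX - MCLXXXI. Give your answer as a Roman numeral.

MMMCXLIX = 3149
MCLXXXI = 1181
3149 - 1181 = 1968

MCMLXVIII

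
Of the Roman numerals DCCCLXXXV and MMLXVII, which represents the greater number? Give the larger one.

DCCCLXXXV = 885
MMLXVII = 2067
2067 is larger

MMLXVII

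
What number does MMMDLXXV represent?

MMMDLXXV: M=1000, M=1000, M=1000, D=500, L=50, X=10, X=10, V=5
1000 + 1000 + 1000 + 500 + 50 + 10 + 10 + 5 = 3575

3575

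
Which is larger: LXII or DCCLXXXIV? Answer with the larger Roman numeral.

LXII = 62
DCCLXXXIV = 784
784 is larger

DCCLXXXIV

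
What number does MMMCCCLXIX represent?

MMMCCCLXIX: M=1000, M=1000, M=1000, C=100, C=100, C=100, L=50, X=10, IX=9
1000 + 1000 + 1000 + 100 + 100 + 100 + 50 + 10 + 9 = 3369

3369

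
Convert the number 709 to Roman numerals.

Convert 709 to Roman numerals:
  709 contains 1×500 (D)
  209 contains 2×100 (CC)
  9 contains 1×9 (IX)

DCCIX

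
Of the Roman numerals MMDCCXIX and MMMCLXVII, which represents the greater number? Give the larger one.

MMDCCXIX = 2719
MMMCLXVII = 3167
3167 is larger

MMMCLXVII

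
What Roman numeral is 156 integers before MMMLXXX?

MMMLXXX = 3080
3080 - 156 = 2924

MMCMXXIV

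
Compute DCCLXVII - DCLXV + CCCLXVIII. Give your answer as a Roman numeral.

DCCLXVII = 767, DCLXV = 665, CCCLXVIII = 368
767 - 665 = 102
102 + 368 = 470

CDLXX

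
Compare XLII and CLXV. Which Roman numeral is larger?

XLII = 42
CLXV = 165
165 is larger

CLXV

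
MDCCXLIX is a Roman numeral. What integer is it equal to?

MDCCXLIX: M=1000, D=500, C=100, C=100, XL=40, IX=9
1000 + 500 + 100 + 100 + 40 + 9 = 1749

1749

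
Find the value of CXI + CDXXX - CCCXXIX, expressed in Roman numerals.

CXI = 111, CDXXX = 430, CCCXXIX = 329
111 + 430 = 541
541 - 329 = 212

CCXII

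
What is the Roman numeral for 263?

Convert 263 to Roman numerals:
  263 contains 2×100 (CC)
  63 contains 1×50 (L)
  13 contains 1×10 (X)
  3 contains 3×1 (III)

CCLXIII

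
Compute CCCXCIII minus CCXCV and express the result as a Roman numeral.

CCCXCIII = 393
CCXCV = 295
393 - 295 = 98

XCVIII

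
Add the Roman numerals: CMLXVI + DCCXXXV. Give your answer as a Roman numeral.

CMLXVI = 966
DCCXXXV = 735
966 + 735 = 1701

MDCCI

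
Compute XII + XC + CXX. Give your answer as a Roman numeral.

XII = 12, XC = 90, CXX = 120
12 + 90 = 102
102 + 120 = 222

CCXXII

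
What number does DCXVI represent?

DCXVI: D=500, C=100, X=10, V=5, I=1
500 + 100 + 10 + 5 + 1 = 616

616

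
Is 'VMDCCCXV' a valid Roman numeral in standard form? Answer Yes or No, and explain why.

'VMDCCCXV': V should not appear more than once

No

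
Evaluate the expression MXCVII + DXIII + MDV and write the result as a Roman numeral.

MXCVII = 1097, DXIII = 513, MDV = 1505
1097 + 513 = 1610
1610 + 1505 = 3115

MMMCXV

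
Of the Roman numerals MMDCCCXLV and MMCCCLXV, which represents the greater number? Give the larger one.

MMDCCCXLV = 2845
MMCCCLXV = 2365
2845 is larger

MMDCCCXLV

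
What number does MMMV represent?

MMMV: M=1000, M=1000, M=1000, V=5
1000 + 1000 + 1000 + 5 = 3005

3005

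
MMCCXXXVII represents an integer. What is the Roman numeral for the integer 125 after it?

MMCCXXXVII = 2237
2237 + 125 = 2362

MMCCCLXII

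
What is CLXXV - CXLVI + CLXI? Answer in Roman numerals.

CLXXV = 175, CXLVI = 146, CLXI = 161
175 - 146 = 29
29 + 161 = 190

CXC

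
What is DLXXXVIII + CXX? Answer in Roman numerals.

DLXXXVIII = 588
CXX = 120
588 + 120 = 708

DCCVIII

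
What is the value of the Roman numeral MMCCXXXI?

MMCCXXXI: M=1000, M=1000, C=100, C=100, X=10, X=10, X=10, I=1
1000 + 1000 + 100 + 100 + 10 + 10 + 10 + 1 = 2231

2231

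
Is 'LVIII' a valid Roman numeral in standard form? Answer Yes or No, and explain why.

'LVIII': Check the rules: uses only the symbols I, V, X, L, C, D, M; no symbol is repeated more than three times in a row; V, L and D each appear at most once; no smaller symbol precedes a larger one (values never increase from left to right). Value: L (50) + V (5) + I (1) + I (1) + I (1) = 58. So it is a valid standard Roman numeral.

Yes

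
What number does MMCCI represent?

MMCCI: M=1000, M=1000, C=100, C=100, I=1
1000 + 1000 + 100 + 100 + 1 = 2201

2201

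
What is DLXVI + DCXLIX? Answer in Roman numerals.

DLXVI = 566
DCXLIX = 649
566 + 649 = 1215

MCCXV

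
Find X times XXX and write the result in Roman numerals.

X = 10
XXX = 30
10 × 30 = 300

CCC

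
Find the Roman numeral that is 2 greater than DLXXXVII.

DLXXXVII = 587
587 + 2 = 589

DLXXXIX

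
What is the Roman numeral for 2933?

Convert 2933 to Roman numerals:
  2933 contains 2×1000 (MM)
  933 contains 1×900 (CM)
  33 contains 3×10 (XXX)
  3 contains 3×1 (III)

MMCMXXXIII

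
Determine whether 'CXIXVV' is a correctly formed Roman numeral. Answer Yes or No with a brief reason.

'CXIXVV': V should not appear more than once

No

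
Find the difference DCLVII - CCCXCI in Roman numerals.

DCLVII = 657
CCCXCI = 391
657 - 391 = 266

CCLXVI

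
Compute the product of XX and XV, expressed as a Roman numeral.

XX = 20
XV = 15
20 × 15 = 300

CCC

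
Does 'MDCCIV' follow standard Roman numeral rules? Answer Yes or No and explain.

'MDCCIV': Check the rules: uses only the symbols I, V, X, L, C, D, M; no symbol is repeated more than three times in a row; V, L and D each appear at most once; the only place a smaller symbol precedes a larger one is the allowed subtractive pair IV, the symbol right after such a pair (if any) is smaller than the pair's first symbol, and otherwise the values never increase from left to right. Value: M (1000) + D (500) + C (100) + C (100) + IV (4) = 1704. So it is a valid standard Roman numeral.

Yes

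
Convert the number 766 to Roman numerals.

Convert 766 to Roman numerals:
  766 contains 1×500 (D)
  266 contains 2×100 (CC)
  66 contains 1×50 (L)
  16 contains 1×10 (X)
  6 contains 1×5 (V)
  1 contains 1×1 (I)

DCCLXVI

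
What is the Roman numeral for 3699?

Convert 3699 to Roman numerals:
  3699 contains 3×1000 (MMM)
  699 contains 1×500 (D)
  199 contains 1×100 (C)
  99 contains 1×90 (XC)
  9 contains 1×9 (IX)

MMMDCXCIX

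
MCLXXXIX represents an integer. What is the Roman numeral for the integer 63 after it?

MCLXXXIX = 1189
1189 + 63 = 1252

MCCLII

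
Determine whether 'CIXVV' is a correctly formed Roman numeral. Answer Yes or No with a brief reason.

'CIXVV': V should not appear more than once

No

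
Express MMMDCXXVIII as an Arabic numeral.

MMMDCXXVIII: M=1000, M=1000, M=1000, D=500, C=100, X=10, X=10, V=5, I=1, I=1, I=1
1000 + 1000 + 1000 + 500 + 100 + 10 + 10 + 5 + 1 + 1 + 1 = 3628

3628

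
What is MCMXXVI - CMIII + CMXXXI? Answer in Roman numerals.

MCMXXVI = 1926, CMIII = 903, CMXXXI = 931
1926 - 903 = 1023
1023 + 931 = 1954

MCMLIV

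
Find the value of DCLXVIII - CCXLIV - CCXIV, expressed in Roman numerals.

DCLXVIII = 668, CCXLIV = 244, CCXIV = 214
668 - 244 = 424
424 - 214 = 210

CCX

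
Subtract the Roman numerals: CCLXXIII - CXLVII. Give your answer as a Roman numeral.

CCLXXIII = 273
CXLVII = 147
273 - 147 = 126

CXXVI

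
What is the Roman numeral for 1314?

Convert 1314 to Roman numerals:
  1314 contains 1×1000 (M)
  314 contains 3×100 (CCC)
  14 contains 1×10 (X)
  4 contains 1×4 (IV)

MCCCXIV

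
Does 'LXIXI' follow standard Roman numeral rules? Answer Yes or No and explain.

'LXIXI': I cannot come right after the subtractive pair IX: once I is subtracted in IX, the next symbol must be smaller than I

No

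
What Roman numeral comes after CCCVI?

CCCVI = 306; next is 307

CCCVII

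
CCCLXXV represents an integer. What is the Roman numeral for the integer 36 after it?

CCCLXXV = 375
375 + 36 = 411

CDXI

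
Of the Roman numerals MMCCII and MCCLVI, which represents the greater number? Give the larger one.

MMCCII = 2202
MCCLVI = 1256
2202 is larger

MMCCII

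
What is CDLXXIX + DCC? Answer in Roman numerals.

CDLXXIX = 479
DCC = 700
479 + 700 = 1179

MCLXXIX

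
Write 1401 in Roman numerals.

Convert 1401 to Roman numerals:
  1401 contains 1×1000 (M)
  401 contains 1×400 (CD)
  1 contains 1×1 (I)

MCDI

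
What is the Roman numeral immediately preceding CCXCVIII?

CCXCVIII = 298; previous is 297

CCXCVII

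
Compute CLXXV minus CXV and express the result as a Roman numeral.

CLXXV = 175
CXV = 115
175 - 115 = 60

LX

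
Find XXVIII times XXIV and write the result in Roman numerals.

XXVIII = 28
XXIV = 24
28 × 24 = 672

DCLXXII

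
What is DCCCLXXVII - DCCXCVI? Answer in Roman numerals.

DCCCLXXVII = 877
DCCXCVI = 796
877 - 796 = 81

LXXXI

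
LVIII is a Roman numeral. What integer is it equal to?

LVIII: L=50, V=5, I=1, I=1, I=1
50 + 5 + 1 + 1 + 1 = 58

58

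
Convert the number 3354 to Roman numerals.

Convert 3354 to Roman numerals:
  3354 contains 3×1000 (MMM)
  354 contains 3×100 (CCC)
  54 contains 1×50 (L)
  4 contains 1×4 (IV)

MMMCCCLIV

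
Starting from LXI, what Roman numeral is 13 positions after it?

LXI = 61
61 + 13 = 74

LXXIV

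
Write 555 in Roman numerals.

Convert 555 to Roman numerals:
  555 contains 1×500 (D)
  55 contains 1×50 (L)
  5 contains 1×5 (V)

DLV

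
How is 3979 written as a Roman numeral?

Convert 3979 to Roman numerals:
  3979 contains 3×1000 (MMM)
  979 contains 1×900 (CM)
  79 contains 1×50 (L)
  29 contains 2×10 (XX)
  9 contains 1×9 (IX)

MMMCMLXXIX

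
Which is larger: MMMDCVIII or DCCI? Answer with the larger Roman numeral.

MMMDCVIII = 3608
DCCI = 701
3608 is larger

MMMDCVIII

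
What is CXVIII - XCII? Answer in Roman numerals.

CXVIII = 118
XCII = 92
118 - 92 = 26

XXVI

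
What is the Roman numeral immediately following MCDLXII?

MCDLXII = 1462; next is 1463

MCDLXIII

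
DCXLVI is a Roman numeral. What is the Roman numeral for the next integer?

DCXLVI = 646; next is 647

DCXLVII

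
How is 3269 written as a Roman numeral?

Convert 3269 to Roman numerals:
  3269 contains 3×1000 (MMM)
  269 contains 2×100 (CC)
  69 contains 1×50 (L)
  19 contains 1×10 (X)
  9 contains 1×9 (IX)

MMMCCLXIX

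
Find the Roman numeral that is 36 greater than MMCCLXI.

MMCCLXI = 2261
2261 + 36 = 2297

MMCCXCVII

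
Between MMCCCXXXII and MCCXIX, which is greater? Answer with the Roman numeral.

MMCCCXXXII = 2332
MCCXIX = 1219
2332 is larger

MMCCCXXXII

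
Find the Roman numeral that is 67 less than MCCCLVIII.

MCCCLVIII = 1358
1358 - 67 = 1291

MCCXCI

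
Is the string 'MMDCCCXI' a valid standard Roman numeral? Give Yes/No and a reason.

'MMDCCCXI': Check the rules: uses only the symbols I, V, X, L, C, D, M; no symbol is repeated more than three times in a row; V, L and D each appear at most once; no smaller symbol precedes a larger one (values never increase from left to right). Value: M (1000) + M (1000) + D (500) + C (100) + C (100) + C (100) + X (10) + I (1) = 2811. So it is a valid standard Roman numeral.

Yes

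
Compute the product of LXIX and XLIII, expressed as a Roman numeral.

LXIX = 69
XLIII = 43
69 × 43 = 2967

MMCMLXVII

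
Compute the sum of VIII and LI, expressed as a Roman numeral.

VIII = 8
LI = 51
8 + 51 = 59

LIX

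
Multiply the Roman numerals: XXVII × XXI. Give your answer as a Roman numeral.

XXVII = 27
XXI = 21
27 × 21 = 567

DLXVII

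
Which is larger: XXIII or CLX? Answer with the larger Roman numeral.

XXIII = 23
CLX = 160
160 is larger

CLX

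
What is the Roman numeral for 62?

Convert 62 to Roman numerals:
  62 contains 1×50 (L)
  12 contains 1×10 (X)
  2 contains 2×1 (II)

LXII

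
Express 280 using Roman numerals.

Convert 280 to Roman numerals:
  280 contains 2×100 (CC)
  80 contains 1×50 (L)
  30 contains 3×10 (XXX)

CCLXXX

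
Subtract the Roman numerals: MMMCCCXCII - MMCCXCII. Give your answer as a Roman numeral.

MMMCCCXCII = 3392
MMCCXCII = 2292
3392 - 2292 = 1100

MC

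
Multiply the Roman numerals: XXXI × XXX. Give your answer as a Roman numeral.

XXXI = 31
XXX = 30
31 × 30 = 930

CMXXX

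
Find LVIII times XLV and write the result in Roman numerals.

LVIII = 58
XLV = 45
58 × 45 = 2610

MMDCX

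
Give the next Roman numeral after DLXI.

DLXI = 561; next is 562

DLXII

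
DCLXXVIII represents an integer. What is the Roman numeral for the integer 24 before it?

DCLXXVIII = 678
678 - 24 = 654

DCLIV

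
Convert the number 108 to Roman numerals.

Convert 108 to Roman numerals:
  108 contains 1×100 (C)
  8 contains 1×5 (V)
  3 contains 3×1 (III)

CVIII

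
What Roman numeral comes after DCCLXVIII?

DCCLXVIII = 768, so the next integer is 768 + 1 = 769

DCCLXIX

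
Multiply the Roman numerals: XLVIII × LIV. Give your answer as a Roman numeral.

XLVIII = 48
LIV = 54
48 × 54 = 2592

MMDXCII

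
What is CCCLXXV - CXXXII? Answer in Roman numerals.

CCCLXXV = 375
CXXXII = 132
375 - 132 = 243

CCXLIII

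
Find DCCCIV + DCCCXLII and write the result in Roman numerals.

DCCCIV = 804
DCCCXLII = 842
804 + 842 = 1646

MDCXLVI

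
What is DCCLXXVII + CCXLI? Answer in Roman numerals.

DCCLXXVII = 777
CCXLI = 241
777 + 241 = 1018

MXVIII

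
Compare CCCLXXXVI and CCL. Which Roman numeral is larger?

CCCLXXXVI = 386
CCL = 250
386 is larger

CCCLXXXVI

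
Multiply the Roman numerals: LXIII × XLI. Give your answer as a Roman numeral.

LXIII = 63
XLI = 41
63 × 41 = 2583

MMDLXXXIII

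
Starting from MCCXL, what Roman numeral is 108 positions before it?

MCCXL = 1240
1240 - 108 = 1132

MCXXXII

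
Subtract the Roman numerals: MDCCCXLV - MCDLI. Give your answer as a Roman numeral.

MDCCCXLV = 1845
MCDLI = 1451
1845 - 1451 = 394

CCCXCIV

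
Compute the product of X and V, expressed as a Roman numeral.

X = 10
V = 5
10 × 5 = 50

L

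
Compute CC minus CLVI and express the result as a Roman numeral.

CC = 200
CLVI = 156
200 - 156 = 44

XLIV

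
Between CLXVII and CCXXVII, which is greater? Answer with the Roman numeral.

CLXVII = 167
CCXXVII = 227
227 is larger

CCXXVII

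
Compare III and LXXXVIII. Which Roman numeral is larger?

III = 3
LXXXVIII = 88
88 is larger

LXXXVIII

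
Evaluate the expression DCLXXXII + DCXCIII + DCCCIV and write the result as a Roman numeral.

DCLXXXII = 682, DCXCIII = 693, DCCCIV = 804
682 + 693 = 1375
1375 + 804 = 2179

MMCLXXIX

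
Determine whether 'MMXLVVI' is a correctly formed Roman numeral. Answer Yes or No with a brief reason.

'MMXLVVI': V should not appear more than once

No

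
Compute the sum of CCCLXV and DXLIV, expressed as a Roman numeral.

CCCLXV = 365
DXLIV = 544
365 + 544 = 909

CMIX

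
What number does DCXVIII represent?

DCXVIII: D=500, C=100, X=10, V=5, I=1, I=1, I=1
500 + 100 + 10 + 5 + 1 + 1 + 1 = 618

618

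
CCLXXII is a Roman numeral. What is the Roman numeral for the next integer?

CCLXXII = 272, so the next integer is 272 + 1 = 273

CCLXXIII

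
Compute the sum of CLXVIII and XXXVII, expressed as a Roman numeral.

CLXVIII = 168
XXXVII = 37
168 + 37 = 205

CCV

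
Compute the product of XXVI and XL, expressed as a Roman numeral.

XXVI = 26
XL = 40
26 × 40 = 1040

MXL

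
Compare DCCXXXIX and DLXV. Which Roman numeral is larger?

DCCXXXIX = 739
DLXV = 565
739 is larger

DCCXXXIX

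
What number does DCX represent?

DCX: D=500, C=100, X=10
500 + 100 + 10 = 610

610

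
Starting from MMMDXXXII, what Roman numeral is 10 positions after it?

MMMDXXXII = 3532
3532 + 10 = 3542

MMMDXLII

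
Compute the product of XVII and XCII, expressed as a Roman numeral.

XVII = 17
XCII = 92
17 × 92 = 1564

MDLXIV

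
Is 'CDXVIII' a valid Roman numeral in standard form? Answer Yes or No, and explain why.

'CDXVIII': Check the rules: uses only the symbols I, V, X, L, C, D, M; no symbol is repeated more than three times in a row; V, L and D each appear at most once; the only place a smaller symbol precedes a larger one is the allowed subtractive pair CD, the symbol right after such a pair (if any) is smaller than the pair's first symbol, and otherwise the values never increase from left to right. Value: CD (400) + X (10) + V (5) + I (1) + I (1) + I (1) = 418. So it is a valid standard Roman numeral.

Yes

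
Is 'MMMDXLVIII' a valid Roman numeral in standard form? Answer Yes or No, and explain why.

'MMMDXLVIII': Check the rules: uses only the symbols I, V, X, L, C, D, M; no symbol is repeated more than three times in a row; V, L and D each appear at most once; the only place a smaller symbol precedes a larger one is the allowed subtractive pair XL, the symbol right after such a pair (if any) is smaller than the pair's first symbol, and otherwise the values never increase from left to right. Value: M (1000) + M (1000) + M (1000) + D (500) + XL (40) + V (5) + I (1) + I (1) + I (1) = 3548. So it is a valid standard Roman numeral.

Yes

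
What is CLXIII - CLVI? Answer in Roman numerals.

CLXIII = 163
CLVI = 156
163 - 156 = 7

VII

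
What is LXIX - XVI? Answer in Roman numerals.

LXIX = 69
XVI = 16
69 - 16 = 53

LIII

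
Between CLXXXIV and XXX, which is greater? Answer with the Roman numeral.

CLXXXIV = 184
XXX = 30
184 is larger

CLXXXIV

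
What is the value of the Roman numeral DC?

DC: D=500, C=100
500 + 100 = 600

600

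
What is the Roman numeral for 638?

Convert 638 to Roman numerals:
  638 contains 1×500 (D)
  138 contains 1×100 (C)
  38 contains 3×10 (XXX)
  8 contains 1×5 (V)
  3 contains 3×1 (III)

DCXXXVIII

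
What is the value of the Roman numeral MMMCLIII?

MMMCLIII: M=1000, M=1000, M=1000, C=100, L=50, I=1, I=1, I=1
1000 + 1000 + 1000 + 100 + 50 + 1 + 1 + 1 = 3153

3153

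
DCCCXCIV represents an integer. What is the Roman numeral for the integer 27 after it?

DCCCXCIV = 894
894 + 27 = 921

CMXXI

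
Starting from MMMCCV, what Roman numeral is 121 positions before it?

MMMCCV = 3205
3205 - 121 = 3084

MMMLXXXIV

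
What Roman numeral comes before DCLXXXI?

DCLXXXI = 681, so the previous integer is 681 - 1 = 680

DCLXXX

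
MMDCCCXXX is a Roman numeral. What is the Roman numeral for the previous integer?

MMDCCCXXX = 2830; previous is 2829

MMDCCCXXIX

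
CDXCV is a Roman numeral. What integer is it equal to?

CDXCV: CD=400, XC=90, V=5
400 + 90 + 5 = 495

495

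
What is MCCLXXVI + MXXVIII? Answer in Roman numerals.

MCCLXXVI = 1276
MXXVIII = 1028
1276 + 1028 = 2304

MMCCCIV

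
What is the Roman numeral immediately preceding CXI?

CXI = 111; previous is 110

CX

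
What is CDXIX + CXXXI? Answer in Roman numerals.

CDXIX = 419
CXXXI = 131
419 + 131 = 550

DL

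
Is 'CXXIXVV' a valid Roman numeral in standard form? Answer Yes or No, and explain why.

'CXXIXVV': V should not appear more than once

No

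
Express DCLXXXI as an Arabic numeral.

DCLXXXI: D=500, C=100, L=50, X=10, X=10, X=10, I=1
500 + 100 + 50 + 10 + 10 + 10 + 1 = 681

681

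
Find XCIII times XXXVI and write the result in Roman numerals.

XCIII = 93
XXXVI = 36
93 × 36 = 3348

MMMCCCXLVIII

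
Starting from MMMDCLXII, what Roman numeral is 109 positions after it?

MMMDCLXII = 3662
3662 + 109 = 3771

MMMDCCLXXI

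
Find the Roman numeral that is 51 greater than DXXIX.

DXXIX = 529
529 + 51 = 580

DLXXX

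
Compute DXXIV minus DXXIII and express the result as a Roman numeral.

DXXIV = 524
DXXIII = 523
524 - 523 = 1

I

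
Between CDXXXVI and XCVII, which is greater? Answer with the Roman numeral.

CDXXXVI = 436
XCVII = 97
436 is larger

CDXXXVI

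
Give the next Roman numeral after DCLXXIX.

DCLXXIX = 679; next is 680

DCLXXX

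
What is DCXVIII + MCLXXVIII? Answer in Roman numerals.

DCXVIII = 618
MCLXXVIII = 1178
618 + 1178 = 1796

MDCCXCVI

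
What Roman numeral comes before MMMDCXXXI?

MMMDCXXXI = 3631, so the previous integer is 3631 - 1 = 3630

MMMDCXXX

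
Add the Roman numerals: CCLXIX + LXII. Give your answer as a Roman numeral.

CCLXIX = 269
LXII = 62
269 + 62 = 331

CCCXXXI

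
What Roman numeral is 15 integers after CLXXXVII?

CLXXXVII = 187
187 + 15 = 202

CCII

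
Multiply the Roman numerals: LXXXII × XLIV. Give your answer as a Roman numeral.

LXXXII = 82
XLIV = 44
82 × 44 = 3608

MMMDCVIII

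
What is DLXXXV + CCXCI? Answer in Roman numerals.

DLXXXV = 585
CCXCI = 291
585 + 291 = 876

DCCCLXXVI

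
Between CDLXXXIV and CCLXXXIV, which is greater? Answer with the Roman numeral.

CDLXXXIV = 484
CCLXXXIV = 284
484 is larger

CDLXXXIV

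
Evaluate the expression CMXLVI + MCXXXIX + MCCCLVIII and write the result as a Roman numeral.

CMXLVI = 946, MCXXXIX = 1139, MCCCLVIII = 1358
946 + 1139 = 2085
2085 + 1358 = 3443

MMMCDXLIII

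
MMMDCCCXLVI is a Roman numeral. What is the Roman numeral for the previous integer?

MMMDCCCXLVI = 3846, so the previous integer is 3846 - 1 = 3845

MMMDCCCXLV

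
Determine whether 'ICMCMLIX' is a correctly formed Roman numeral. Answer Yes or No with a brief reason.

'ICMCMLIX': Invalid subtractive combination: IC

No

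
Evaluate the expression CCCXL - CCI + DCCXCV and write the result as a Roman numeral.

CCCXL = 340, CCI = 201, DCCXCV = 795
340 - 201 = 139
139 + 795 = 934

CMXXXIV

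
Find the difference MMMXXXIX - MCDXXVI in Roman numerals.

MMMXXXIX = 3039
MCDXXVI = 1426
3039 - 1426 = 1613

MDCXIII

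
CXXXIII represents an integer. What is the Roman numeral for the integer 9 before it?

CXXXIII = 133
133 - 9 = 124

CXXIV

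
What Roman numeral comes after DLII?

DLII = 552; next is 553

DLIII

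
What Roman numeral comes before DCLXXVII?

DCLXXVII = 677; previous is 676

DCLXXVI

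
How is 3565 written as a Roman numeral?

Convert 3565 to Roman numerals:
  3565 contains 3×1000 (MMM)
  565 contains 1×500 (D)
  65 contains 1×50 (L)
  15 contains 1×10 (X)
  5 contains 1×5 (V)

MMMDLXV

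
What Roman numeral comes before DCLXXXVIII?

DCLXXXVIII = 688; previous is 687

DCLXXXVII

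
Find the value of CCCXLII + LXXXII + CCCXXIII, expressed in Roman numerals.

CCCXLII = 342, LXXXII = 82, CCCXXIII = 323
342 + 82 = 424
424 + 323 = 747

DCCXLVII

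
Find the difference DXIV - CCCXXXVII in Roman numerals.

DXIV = 514
CCCXXXVII = 337
514 - 337 = 177

CLXXVII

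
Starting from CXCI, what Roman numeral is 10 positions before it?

CXCI = 191
191 - 10 = 181

CLXXXI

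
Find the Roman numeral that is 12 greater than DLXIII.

DLXIII = 563
563 + 12 = 575

DLXXV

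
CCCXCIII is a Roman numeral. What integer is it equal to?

CCCXCIII: C=100, C=100, C=100, XC=90, I=1, I=1, I=1
100 + 100 + 100 + 90 + 1 + 1 + 1 = 393

393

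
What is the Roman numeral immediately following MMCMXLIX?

MMCMXLIX = 2949; next is 2950

MMCML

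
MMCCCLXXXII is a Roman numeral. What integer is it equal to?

MMCCCLXXXII: M=1000, M=1000, C=100, C=100, C=100, L=50, X=10, X=10, X=10, I=1, I=1
1000 + 1000 + 100 + 100 + 100 + 50 + 10 + 10 + 10 + 1 + 1 = 2382

2382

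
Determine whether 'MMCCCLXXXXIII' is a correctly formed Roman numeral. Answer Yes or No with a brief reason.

'MMCCCLXXXXIII': More than 3 consecutive X's

No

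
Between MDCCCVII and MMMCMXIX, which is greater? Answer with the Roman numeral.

MDCCCVII = 1807
MMMCMXIX = 3919
3919 is larger

MMMCMXIX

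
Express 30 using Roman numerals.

Convert 30 to Roman numerals:
  30 contains 3×10 (XXX)

XXX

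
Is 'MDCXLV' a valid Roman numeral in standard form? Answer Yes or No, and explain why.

'MDCXLV': Check the rules: uses only the symbols I, V, X, L, C, D, M; no symbol is repeated more than three times in a row; V, L and D each appear at most once; the only place a smaller symbol precedes a larger one is the allowed subtractive pair XL, the symbol right after such a pair (if any) is smaller than the pair's first symbol, and otherwise the values never increase from left to right. Value: M (1000) + D (500) + C (100) + XL (40) + V (5) = 1645. So it is a valid standard Roman numeral.

Yes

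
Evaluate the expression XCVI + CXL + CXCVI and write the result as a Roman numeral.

XCVI = 96, CXL = 140, CXCVI = 196
96 + 140 = 236
236 + 196 = 432

CDXXXII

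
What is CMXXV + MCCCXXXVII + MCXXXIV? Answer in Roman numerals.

CMXXV = 925, MCCCXXXVII = 1337, MCXXXIV = 1134
925 + 1337 = 2262
2262 + 1134 = 3396

MMMCCCXCVI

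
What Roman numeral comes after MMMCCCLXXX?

MMMCCCLXXX = 3380; next is 3381

MMMCCCLXXXI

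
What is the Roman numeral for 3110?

Convert 3110 to Roman numerals:
  3110 contains 3×1000 (MMM)
  110 contains 1×100 (C)
  10 contains 1×10 (X)

MMMCX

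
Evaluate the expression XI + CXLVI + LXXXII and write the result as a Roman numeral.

XI = 11, CXLVI = 146, LXXXII = 82
11 + 146 = 157
157 + 82 = 239

CCXXXIX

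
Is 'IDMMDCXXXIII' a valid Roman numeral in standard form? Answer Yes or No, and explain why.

'IDMMDCXXXIII': D should not appear more than once

No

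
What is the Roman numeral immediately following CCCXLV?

CCCXLV = 345; next is 346

CCCXLVI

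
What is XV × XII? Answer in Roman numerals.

XV = 15
XII = 12
15 × 12 = 180

CLXXX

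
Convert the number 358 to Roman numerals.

Convert 358 to Roman numerals:
  358 contains 3×100 (CCC)
  58 contains 1×50 (L)
  8 contains 1×5 (V)
  3 contains 3×1 (III)

CCCLVIII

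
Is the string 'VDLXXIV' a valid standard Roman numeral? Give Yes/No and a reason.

'VDLXXIV': V should not appear more than once

No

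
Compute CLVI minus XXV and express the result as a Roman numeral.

CLVI = 156
XXV = 25
156 - 25 = 131

CXXXI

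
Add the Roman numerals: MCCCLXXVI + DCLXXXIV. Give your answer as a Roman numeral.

MCCCLXXVI = 1376
DCLXXXIV = 684
1376 + 684 = 2060

MMLX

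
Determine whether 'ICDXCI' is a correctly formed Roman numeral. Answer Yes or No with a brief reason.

'ICDXCI': Invalid subtractive combination: IC

No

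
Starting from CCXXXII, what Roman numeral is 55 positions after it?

CCXXXII = 232
232 + 55 = 287

CCLXXXVII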